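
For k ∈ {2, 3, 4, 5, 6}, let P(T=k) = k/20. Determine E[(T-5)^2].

E[(T-5)^2] = Σ (t-5)^2·P(T=t)
 = 9·1/10 + 4·3/20 + 1·1/5 + 0·1/4 + 1·3/10
 = 9/10 + 3/5 + 1/5 + 0 + 3/10
 = 2

2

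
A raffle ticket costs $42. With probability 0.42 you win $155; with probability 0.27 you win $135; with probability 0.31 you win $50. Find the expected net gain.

E[payout] = 155·0.42 + 135·0.27 + 50·0.31
 = 65.1 + 36.45 + 15.5
 = 117.05
Net = 117.05 - 42 = 75.05

75.05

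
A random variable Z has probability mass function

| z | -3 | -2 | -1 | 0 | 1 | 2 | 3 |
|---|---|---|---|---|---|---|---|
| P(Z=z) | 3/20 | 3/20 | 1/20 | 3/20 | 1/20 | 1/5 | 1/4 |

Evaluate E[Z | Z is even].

P(Z is even) = 3/20 + 3/20 + 1/5 = 1/2.
E[Z | Z is even] = [(-2)·3/20 + 0·3/20 + 2·1/5] / (1/2)
 = 1/10 / (1/2)
 = 1/5

0.2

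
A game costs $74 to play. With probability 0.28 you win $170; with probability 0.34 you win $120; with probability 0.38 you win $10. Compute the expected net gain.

18.2

E[payout] = 170·0.28 + 120·0.34 + 10·0.38
 = 47.6 + 40.8 + 3.8
 = 92.2
Net = 92.2 - 74 = 18.2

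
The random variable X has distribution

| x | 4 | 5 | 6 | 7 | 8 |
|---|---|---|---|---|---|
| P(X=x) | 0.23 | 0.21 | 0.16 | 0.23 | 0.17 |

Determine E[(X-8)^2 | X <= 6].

10.35

P(X <= 6) = 0.23 + 0.21 + 0.16 = 0.6.
E[(X-8)^2 | X <= 6] = [16·0.23 + 9·0.21 + 4·0.16] / 0.6
 = 6.21 / 0.6
 = 207/20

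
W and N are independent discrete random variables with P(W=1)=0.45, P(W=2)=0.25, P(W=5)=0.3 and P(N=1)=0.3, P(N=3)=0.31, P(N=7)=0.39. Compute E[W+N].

6.41

E[W+N] = Σ_w Σ_n (w+n) · P(W=w)P(N=n)
 = 2·0.135 + 4·0.1395 + 8·0.1755 + 3·0.075 + 5·0.0775 + 9·0.0975 + 6·0.09 + 8·0.093 + 12·0.117
 = 0.27 + 0.558 + 1.404 + 0.225 + 0.3875 + 0.8775 + 0.54 + 0.744 + 1.404
 = 6.41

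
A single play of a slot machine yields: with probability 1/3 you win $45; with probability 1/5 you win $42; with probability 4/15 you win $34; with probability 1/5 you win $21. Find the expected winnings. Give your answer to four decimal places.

36.6667

E[payout] = 45·1/3 + 42·1/5 + 34·4/15 + 21·1/5
 = 15 + 42/5 + 136/15 + 21/5
 = 110/3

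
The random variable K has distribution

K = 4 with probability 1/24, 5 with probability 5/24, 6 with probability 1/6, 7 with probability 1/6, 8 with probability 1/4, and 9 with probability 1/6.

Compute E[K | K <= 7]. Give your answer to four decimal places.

5.7857

P(K <= 7) = 1/24 + 5/24 + 1/6 + 1/6 = 7/12.
E[K | K <= 7] = [4·1/24 + 5·5/24 + 6·1/6 + 7·1/6] / (7/12)
 = 27/8 / (7/12)
 = 81/14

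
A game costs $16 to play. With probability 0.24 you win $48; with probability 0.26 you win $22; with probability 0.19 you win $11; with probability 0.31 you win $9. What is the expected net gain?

6.12

E[payout] = 48·0.24 + 22·0.26 + 11·0.19 + 9·0.31
 = 11.52 + 5.72 + 2.09 + 2.79
 = 22.12
Net = 22.12 - 16 = 6.12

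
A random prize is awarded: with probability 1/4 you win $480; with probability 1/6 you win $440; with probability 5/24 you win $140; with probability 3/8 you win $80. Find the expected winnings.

E[payout] = 480·1/4 + 440·1/6 + 140·5/24 + 80·3/8
 = 120 + 220/3 + 175/6 + 30
 = 505/2

252.5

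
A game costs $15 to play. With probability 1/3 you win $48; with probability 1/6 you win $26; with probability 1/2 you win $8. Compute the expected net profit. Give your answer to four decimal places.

E[payout] = 48·1/3 + 26·1/6 + 8·1/2
 = 16 + 13/3 + 4
 = 73/3
Net = 73/3 - 15 = 28/3

9.3333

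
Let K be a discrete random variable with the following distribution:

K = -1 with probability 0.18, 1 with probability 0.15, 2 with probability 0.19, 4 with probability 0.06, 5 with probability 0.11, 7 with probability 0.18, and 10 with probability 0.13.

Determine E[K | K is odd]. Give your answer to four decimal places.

P(K is odd) = 0.18 + 0.15 + 0.11 + 0.18 = 0.62.
E[K | K is odd] = [(-1)·0.18 + 1·0.15 + 5·0.11 + 7·0.18] / 0.62
 = 1.78 / 0.62
 = 89/31

2.8710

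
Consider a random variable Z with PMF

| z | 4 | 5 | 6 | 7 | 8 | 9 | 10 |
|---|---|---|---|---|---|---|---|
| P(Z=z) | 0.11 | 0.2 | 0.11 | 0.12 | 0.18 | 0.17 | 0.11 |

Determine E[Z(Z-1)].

E[Z(Z-1)] = Σ z(z-1)·P(Z=z)
 = 12·0.11 + 20·0.2 + 30·0.11 + 42·0.12 + 56·0.18 + 72·0.17 + 90·0.11
 = 1.32 + 4 + 3.3 + 5.04 + 10.08 + 12.24 + 9.9
 = 45.88

45.88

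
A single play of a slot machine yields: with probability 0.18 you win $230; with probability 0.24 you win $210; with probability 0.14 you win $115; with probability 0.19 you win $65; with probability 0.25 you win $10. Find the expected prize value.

E[payout] = 230·0.18 + 210·0.24 + 115·0.14 + 65·0.19 + 10·0.25
 = 41.4 + 50.4 + 16.1 + 12.35 + 2.5
 = 122.75

122.75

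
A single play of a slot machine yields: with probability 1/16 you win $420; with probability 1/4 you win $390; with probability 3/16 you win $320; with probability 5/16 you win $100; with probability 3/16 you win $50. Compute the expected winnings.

E[payout] = 420·1/16 + 390·1/4 + 320·3/16 + 100·5/16 + 50·3/16
 = 105/4 + 195/2 + 60 + 125/4 + 75/8
 = 1795/8

224.375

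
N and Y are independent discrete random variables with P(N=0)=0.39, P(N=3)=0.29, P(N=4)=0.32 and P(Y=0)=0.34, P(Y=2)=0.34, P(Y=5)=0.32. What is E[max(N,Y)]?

E[max(N,Y)] = Σ_n Σ_y max(n,y) · P(N=n)P(Y=y)
 = 0·0.1326 + 2·0.1326 + 5·0.1248 + 3·0.0986 + 3·0.0986 + 5·0.0928 + 4·0.1088 + 4·0.1088 + 5·0.1024
 = 0 + 0.2652 + 0.624 + 0.2958 + 0.2958 + 0.464 + 0.4352 + 0.4352 + 0.512
 = 3.3272

3.3272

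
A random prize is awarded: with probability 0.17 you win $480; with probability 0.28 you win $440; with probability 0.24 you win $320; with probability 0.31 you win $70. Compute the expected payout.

E[payout] = 480·0.17 + 440·0.28 + 320·0.24 + 70·0.31
 = 81.6 + 123.2 + 76.8 + 21.7
 = 303.3

303.3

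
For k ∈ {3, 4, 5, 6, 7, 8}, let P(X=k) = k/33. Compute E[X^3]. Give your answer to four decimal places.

E[X^3] = Σ x^3·P(X=x)
 = 27·1/11 + 64·4/33 + 125·5/33 + 216·2/11 + 343·7/33 + 512·8/33
 = 27/11 + 256/33 + 625/33 + 432/11 + 2401/33 + 4096/33
 = 8755/33

265.3030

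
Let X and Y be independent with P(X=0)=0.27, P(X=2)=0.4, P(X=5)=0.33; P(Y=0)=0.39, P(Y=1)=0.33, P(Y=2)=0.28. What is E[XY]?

E[XY] = Σ_x Σ_y xy · P(X=x)P(Y=y)
 = 0·0.1053 + 0·0.0891 + 0·0.0756 + 0·0.156 + 2·0.132 + 4·0.112 + 0·0.1287 + 5·0.1089 + 10·0.0924
 = 0 + 0 + 0 + 0 + 0.264 + 0.448 + 0 + 0.5445 + 0.924
 = 2.1805

2.1805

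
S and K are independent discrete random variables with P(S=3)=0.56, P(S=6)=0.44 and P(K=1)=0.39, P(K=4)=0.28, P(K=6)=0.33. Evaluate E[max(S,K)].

5.0312

E[max(S,K)] = Σ_s Σ_k max(s,k) · P(S=s)P(K=k)
 = 3·0.2184 + 4·0.1568 + 6·0.1848 + 6·0.1716 + 6·0.1232 + 6·0.1452
 = 0.6552 + 0.6272 + 1.1088 + 1.0296 + 0.7392 + 0.8712
 = 5.0312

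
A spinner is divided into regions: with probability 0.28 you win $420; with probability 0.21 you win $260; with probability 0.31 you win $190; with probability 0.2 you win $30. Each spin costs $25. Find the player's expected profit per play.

E[payout] = 420·0.28 + 260·0.21 + 190·0.31 + 30·0.2
 = 117.6 + 54.6 + 58.9 + 6
 = 237.1
Net = 237.1 - 25 = 212.1

212.1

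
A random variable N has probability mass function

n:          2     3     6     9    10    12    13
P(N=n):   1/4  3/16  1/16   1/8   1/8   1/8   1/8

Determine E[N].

E[N] = Σ n·P(N=n)
 = 2·1/4 + 3·3/16 + 6·1/16 + 9·1/8 + 10·1/8 + 12·1/8 + 13·1/8
 = 1/2 + 9/16 + 3/8 + 9/8 + 5/4 + 3/2 + 13/8
 = 111/16

6.9375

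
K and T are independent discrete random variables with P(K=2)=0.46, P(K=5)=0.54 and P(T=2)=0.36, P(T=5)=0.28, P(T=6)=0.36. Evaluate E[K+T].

E[K+T] = Σ_k Σ_t (k+t) · P(K=k)P(T=t)
 = 4·0.1656 + 7·0.1288 + 8·0.1656 + 7·0.1944 + 10·0.1512 + 11·0.1944
 = 0.6624 + 0.9016 + 1.3248 + 1.3608 + 1.512 + 2.1384
 = 7.9

7.9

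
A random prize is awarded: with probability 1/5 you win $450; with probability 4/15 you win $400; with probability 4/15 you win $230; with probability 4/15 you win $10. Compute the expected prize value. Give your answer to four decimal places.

E[payout] = 450·1/5 + 400·4/15 + 230·4/15 + 10·4/15
 = 90 + 320/3 + 184/3 + 8/3
 = 782/3

260.6667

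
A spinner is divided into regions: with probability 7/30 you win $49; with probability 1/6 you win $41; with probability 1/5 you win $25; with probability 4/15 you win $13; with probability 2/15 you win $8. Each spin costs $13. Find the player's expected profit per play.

E[payout] = 49·7/30 + 41·1/6 + 25·1/5 + 13·4/15 + 8·2/15
 = 343/30 + 41/6 + 5 + 52/15 + 16/15
 = 139/5
Net = 139/5 - 13 = 74/5

14.8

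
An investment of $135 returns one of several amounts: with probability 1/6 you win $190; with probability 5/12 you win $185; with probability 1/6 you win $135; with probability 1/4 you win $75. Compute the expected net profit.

E[payout] = 190·1/6 + 185·5/12 + 135·1/6 + 75·1/4
 = 95/3 + 925/12 + 45/2 + 75/4
 = 150
Net = 150 - 135 = 15

15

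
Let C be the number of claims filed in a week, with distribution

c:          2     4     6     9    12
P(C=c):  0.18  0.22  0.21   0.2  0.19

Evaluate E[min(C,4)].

3.64

E[min(C,4)] = Σ min(c,4)·P(C=c)
 = 2·0.18 + 4·0.22 + 4·0.21 + 4·0.2 + 4·0.19
 = 0.36 + 0.88 + 0.84 + 0.8 + 0.76
 = 3.64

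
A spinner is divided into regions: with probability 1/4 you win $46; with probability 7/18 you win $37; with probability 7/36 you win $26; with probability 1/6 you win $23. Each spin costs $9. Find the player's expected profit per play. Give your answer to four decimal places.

25.7778

E[payout] = 46·1/4 + 37·7/18 + 26·7/36 + 23·1/6
 = 23/2 + 259/18 + 91/18 + 23/6
 = 313/9
Net = 313/9 - 9 = 232/9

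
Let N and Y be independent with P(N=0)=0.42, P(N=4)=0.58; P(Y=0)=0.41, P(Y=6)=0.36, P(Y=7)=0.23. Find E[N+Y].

E[N+Y] = Σ_n Σ_y (n+y) · P(N=n)P(Y=y)
 = 0·0.1722 + 6·0.1512 + 7·0.0966 + 4·0.2378 + 10·0.2088 + 11·0.1334
 = 0 + 0.9072 + 0.6762 + 0.9512 + 2.088 + 1.4674
 = 6.09

6.09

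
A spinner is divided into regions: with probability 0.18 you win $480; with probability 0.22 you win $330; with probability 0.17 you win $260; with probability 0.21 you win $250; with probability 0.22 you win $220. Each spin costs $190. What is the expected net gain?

114.1

E[payout] = 480·0.18 + 330·0.22 + 260·0.17 + 250·0.21 + 220·0.22
 = 86.4 + 72.6 + 44.2 + 52.5 + 48.4
 = 304.1
Net = 304.1 - 190 = 114.1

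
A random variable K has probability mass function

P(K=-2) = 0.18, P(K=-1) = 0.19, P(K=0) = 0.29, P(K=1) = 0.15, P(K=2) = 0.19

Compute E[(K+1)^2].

2.78

E[(K+1)^2] = Σ (k+1)^2·P(K=k)
 = 1·0.18 + 0·0.19 + 1·0.29 + 4·0.15 + 9·0.19
 = 0.18 + 0 + 0.29 + 0.6 + 1.71
 = 2.78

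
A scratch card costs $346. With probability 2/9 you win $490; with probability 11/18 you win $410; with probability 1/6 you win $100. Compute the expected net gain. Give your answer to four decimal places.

30.1111

E[payout] = 490·2/9 + 410·11/18 + 100·1/6
 = 980/9 + 2255/9 + 50/3
 = 3385/9
Net = 3385/9 - 346 = 271/9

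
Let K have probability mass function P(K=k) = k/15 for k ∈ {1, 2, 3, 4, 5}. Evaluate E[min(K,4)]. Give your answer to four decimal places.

3.3333

E[min(K,4)] = Σ min(k,4)·P(K=k)
 = 1·1/15 + 2·2/15 + 3·1/5 + 4·4/15 + 4·1/3
 = 1/15 + 4/15 + 3/5 + 16/15 + 4/3
 = 10/3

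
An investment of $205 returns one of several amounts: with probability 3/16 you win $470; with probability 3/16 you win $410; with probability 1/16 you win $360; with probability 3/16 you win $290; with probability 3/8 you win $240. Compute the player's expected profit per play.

E[payout] = 470·3/16 + 410·3/16 + 360·1/16 + 290·3/16 + 240·3/8
 = 705/8 + 615/8 + 45/2 + 435/8 + 90
 = 2655/8
Net = 2655/8 - 205 = 1015/8

126.875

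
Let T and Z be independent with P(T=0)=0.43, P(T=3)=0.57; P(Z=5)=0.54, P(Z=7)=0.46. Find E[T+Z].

E[T+Z] = Σ_t Σ_z (t+z) · P(T=t)P(Z=z)
 = 5·0.2322 + 7·0.1978 + 8·0.3078 + 10·0.2622
 = 1.161 + 1.3846 + 2.4624 + 2.622
 = 7.63

7.63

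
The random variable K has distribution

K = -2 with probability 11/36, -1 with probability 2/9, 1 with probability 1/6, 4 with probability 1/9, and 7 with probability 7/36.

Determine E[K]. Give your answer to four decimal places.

E[K] = Σ k·P(K=k)
 = (-2)·11/36 + (-1)·2/9 + 1·1/6 + 4·1/9 + 7·7/36
 = (-11/18) + (-2/9) + 1/6 + 4/9 + 49/36
 = 41/36

1.1389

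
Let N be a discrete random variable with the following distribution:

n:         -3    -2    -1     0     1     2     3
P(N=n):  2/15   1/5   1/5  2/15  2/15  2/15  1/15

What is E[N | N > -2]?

P(N > -2) = 1/5 + 2/15 + 2/15 + 2/15 + 1/15 = 2/3.
E[N | N > -2] = [(-1)·1/5 + 0·2/15 + 1·2/15 + 2·2/15 + 3·1/15] / (2/3)
 = 2/5 / (2/3)
 = 3/5

0.6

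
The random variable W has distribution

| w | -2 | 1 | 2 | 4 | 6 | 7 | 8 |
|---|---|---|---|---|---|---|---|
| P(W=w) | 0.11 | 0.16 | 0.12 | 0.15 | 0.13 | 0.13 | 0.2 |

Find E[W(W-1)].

23.26

E[W(W-1)] = Σ w(w-1)·P(W=w)
 = 6·0.11 + 0·0.16 + 2·0.12 + 12·0.15 + 30·0.13 + 42·0.13 + 56·0.2
 = 0.66 + 0 + 0.24 + 1.8 + 3.9 + 5.46 + 11.2
 = 23.26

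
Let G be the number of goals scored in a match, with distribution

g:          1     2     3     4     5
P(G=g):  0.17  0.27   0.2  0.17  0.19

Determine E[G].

E[G] = Σ g·P(G=g)
 = 1·0.17 + 2·0.27 + 3·0.2 + 4·0.17 + 5·0.19
 = 0.17 + 0.54 + 0.6 + 0.68 + 0.95
 = 2.94

2.94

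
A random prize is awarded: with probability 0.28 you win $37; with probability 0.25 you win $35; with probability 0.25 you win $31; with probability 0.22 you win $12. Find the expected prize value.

E[payout] = 37·0.28 + 35·0.25 + 31·0.25 + 12·0.22
 = 10.36 + 8.75 + 7.75 + 2.64
 = 29.5

29.5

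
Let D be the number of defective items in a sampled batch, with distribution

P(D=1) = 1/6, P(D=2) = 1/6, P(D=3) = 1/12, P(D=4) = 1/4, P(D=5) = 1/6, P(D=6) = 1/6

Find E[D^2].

15.75

E[D^2] = Σ d^2·P(D=d)
 = 1·1/6 + 4·1/6 + 9·1/12 + 16·1/4 + 25·1/6 + 36·1/6
 = 1/6 + 2/3 + 3/4 + 4 + 25/6 + 6
 = 63/4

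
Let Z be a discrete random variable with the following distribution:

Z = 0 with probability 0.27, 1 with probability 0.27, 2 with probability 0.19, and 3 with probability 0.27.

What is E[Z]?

E[Z] = Σ z·P(Z=z)
 = 0·0.27 + 1·0.27 + 2·0.19 + 3·0.27
 = 0 + 0.27 + 0.38 + 0.81
 = 1.46

1.46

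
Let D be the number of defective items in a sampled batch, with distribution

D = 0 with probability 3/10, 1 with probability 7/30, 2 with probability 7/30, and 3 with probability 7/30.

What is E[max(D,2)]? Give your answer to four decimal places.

2.2333

E[max(D,2)] = Σ max(d,2)·P(D=d)
 = 2·3/10 + 2·7/30 + 2·7/30 + 3·7/30
 = 3/5 + 7/15 + 7/15 + 7/10
 = 67/30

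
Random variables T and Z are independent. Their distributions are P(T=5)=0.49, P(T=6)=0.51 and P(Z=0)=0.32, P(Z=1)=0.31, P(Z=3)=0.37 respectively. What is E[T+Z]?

6.93

E[T+Z] = Σ_t Σ_z (t+z) · P(T=t)P(Z=z)
 = 5·0.1568 + 6·0.1519 + 8·0.1813 + 6·0.1632 + 7·0.1581 + 9·0.1887
 = 0.784 + 0.9114 + 1.4504 + 0.9792 + 1.1067 + 1.6983
 = 6.93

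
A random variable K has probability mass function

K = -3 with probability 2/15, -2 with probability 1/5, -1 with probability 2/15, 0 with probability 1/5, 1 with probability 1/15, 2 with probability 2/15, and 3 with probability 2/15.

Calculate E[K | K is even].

-0.25

P(K is even) = 1/5 + 1/5 + 2/15 = 8/15.
E[K | K is even] = [(-2)·1/5 + 0·1/5 + 2·2/15] / (8/15)
 = -2/15 / (8/15)
 = -1/4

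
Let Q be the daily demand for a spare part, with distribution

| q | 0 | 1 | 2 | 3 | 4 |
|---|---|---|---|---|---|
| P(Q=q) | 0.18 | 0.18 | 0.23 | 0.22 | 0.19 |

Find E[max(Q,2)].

2.6

E[max(Q,2)] = Σ max(q,2)·P(Q=q)
 = 2·0.18 + 2·0.18 + 2·0.23 + 3·0.22 + 4·0.19
 = 0.36 + 0.36 + 0.46 + 0.66 + 0.76
 = 2.6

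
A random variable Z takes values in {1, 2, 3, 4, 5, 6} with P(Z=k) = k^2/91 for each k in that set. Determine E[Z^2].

25

E[Z^2] = Σ z^2·P(Z=z)
 = 1·1/91 + 4·4/91 + 9·9/91 + 16·16/91 + 25·25/91 + 36·36/91
 = 1/91 + 16/91 + 81/91 + 256/91 + 625/91 + 1296/91
 = 25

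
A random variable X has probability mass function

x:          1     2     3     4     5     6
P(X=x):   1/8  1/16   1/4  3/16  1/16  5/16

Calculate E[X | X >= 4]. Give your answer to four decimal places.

5.2222

P(X >= 4) = 3/16 + 1/16 + 5/16 = 9/16.
E[X | X >= 4] = [4·3/16 + 5·1/16 + 6·5/16] / (9/16)
 = 47/16 / (9/16)
 = 47/9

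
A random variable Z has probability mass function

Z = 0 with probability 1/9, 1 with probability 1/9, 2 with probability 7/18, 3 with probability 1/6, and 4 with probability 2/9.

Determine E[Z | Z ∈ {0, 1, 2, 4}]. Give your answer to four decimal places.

P(Z ∈ {0, 1, 2, 4}) = 1/9 + 1/9 + 7/18 + 2/9 = 5/6.
E[Z | Z ∈ {0, 1, 2, 4}] = [0·1/9 + 1·1/9 + 2·7/18 + 4·2/9] / (5/6)
 = 16/9 / (5/6)
 = 32/15

2.1333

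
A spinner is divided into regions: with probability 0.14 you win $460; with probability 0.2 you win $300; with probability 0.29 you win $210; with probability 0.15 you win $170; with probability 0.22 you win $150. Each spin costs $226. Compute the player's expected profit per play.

E[payout] = 460·0.14 + 300·0.2 + 210·0.29 + 170·0.15 + 150·0.22
 = 64.4 + 60 + 60.9 + 25.5 + 33
 = 243.8
Net = 243.8 - 226 = 17.8

17.8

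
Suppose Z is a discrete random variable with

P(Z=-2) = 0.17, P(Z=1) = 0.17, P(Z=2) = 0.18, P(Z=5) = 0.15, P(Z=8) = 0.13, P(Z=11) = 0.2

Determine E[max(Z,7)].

E[max(Z,7)] = Σ max(z,7)·P(Z=z)
 = 7·0.17 + 7·0.17 + 7·0.18 + 7·0.15 + 8·0.13 + 11·0.2
 = 1.19 + 1.19 + 1.26 + 1.05 + 1.04 + 2.2
 = 7.93

7.93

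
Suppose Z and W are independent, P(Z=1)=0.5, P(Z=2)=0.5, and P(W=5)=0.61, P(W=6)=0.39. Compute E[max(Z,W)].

5.39

E[max(Z,W)] = Σ_z Σ_w max(z,w) · P(Z=z)P(W=w)
 = 5·0.305 + 6·0.195 + 5·0.305 + 6·0.195
 = 1.525 + 1.17 + 1.525 + 1.17
 = 5.39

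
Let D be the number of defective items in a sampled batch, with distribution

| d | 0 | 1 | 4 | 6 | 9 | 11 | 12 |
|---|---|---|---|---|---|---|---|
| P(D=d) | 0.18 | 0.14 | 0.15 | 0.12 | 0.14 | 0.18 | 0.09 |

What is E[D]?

E[D] = Σ d·P(D=d)
 = 0·0.18 + 1·0.14 + 4·0.15 + 6·0.12 + 9·0.14 + 11·0.18 + 12·0.09
 = 0 + 0.14 + 0.6 + 0.72 + 1.26 + 1.98 + 1.08
 = 5.78

5.78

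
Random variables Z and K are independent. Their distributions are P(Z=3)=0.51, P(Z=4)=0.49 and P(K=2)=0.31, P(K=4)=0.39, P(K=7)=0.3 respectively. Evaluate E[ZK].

E[ZK] = Σ_z Σ_k zk · P(Z=z)P(K=k)
 = 6·0.1581 + 12·0.1989 + 21·0.153 + 8·0.1519 + 16·0.1911 + 28·0.147
 = 0.9486 + 2.3868 + 3.213 + 1.2152 + 3.0576 + 4.116
 = 14.9372

14.9372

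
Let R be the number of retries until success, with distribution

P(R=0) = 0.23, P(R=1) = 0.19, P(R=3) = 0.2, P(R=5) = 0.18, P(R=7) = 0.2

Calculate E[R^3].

96.69

E[R^3] = Σ r^3·P(R=r)
 = 0·0.23 + 1·0.19 + 27·0.2 + 125·0.18 + 343·0.2
 = 0 + 0.19 + 5.4 + 22.5 + 68.6
 = 96.69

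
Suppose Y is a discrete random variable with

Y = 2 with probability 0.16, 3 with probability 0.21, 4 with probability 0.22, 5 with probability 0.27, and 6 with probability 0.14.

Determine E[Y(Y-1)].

13.82

E[Y(Y-1)] = Σ y(y-1)·P(Y=y)
 = 2·0.16 + 6·0.21 + 12·0.22 + 20·0.27 + 30·0.14
 = 0.32 + 1.26 + 2.64 + 5.4 + 4.2
 = 13.82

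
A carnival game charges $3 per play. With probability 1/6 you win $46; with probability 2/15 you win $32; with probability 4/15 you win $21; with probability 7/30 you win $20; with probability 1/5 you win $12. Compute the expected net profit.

21.6

E[payout] = 46·1/6 + 32·2/15 + 21·4/15 + 20·7/30 + 12·1/5
 = 23/3 + 64/15 + 28/5 + 14/3 + 12/5
 = 123/5
Net = 123/5 - 3 = 108/5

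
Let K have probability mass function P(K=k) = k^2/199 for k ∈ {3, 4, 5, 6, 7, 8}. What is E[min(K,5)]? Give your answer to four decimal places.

E[min(K,5)] = Σ min(k,5)·P(K=k)
 = 3·9/199 + 4·16/199 + 5·25/199 + 5·36/199 + 5·49/199 + 5·64/199
 = 27/199 + 64/199 + 125/199 + 180/199 + 245/199 + 320/199
 = 961/199

4.8291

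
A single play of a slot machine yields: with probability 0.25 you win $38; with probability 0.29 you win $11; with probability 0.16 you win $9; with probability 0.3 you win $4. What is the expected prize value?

E[payout] = 38·0.25 + 11·0.29 + 9·0.16 + 4·0.3
 = 9.5 + 3.19 + 1.44 + 1.2
 = 15.33

15.33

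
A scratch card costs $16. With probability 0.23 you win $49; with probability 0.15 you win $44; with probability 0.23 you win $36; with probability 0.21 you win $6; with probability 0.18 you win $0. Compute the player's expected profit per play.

11.41

E[payout] = 49·0.23 + 44·0.15 + 36·0.23 + 6·0.21 + 0·0.18
 = 11.27 + 6.6 + 8.28 + 1.26 + 0
 = 27.41
Net = 27.41 - 16 = 11.41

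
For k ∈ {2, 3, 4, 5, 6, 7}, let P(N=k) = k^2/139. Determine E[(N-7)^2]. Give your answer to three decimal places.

E[(N-7)^2] = Σ (n-7)^2·P(N=n)
 = 25·4/139 + 16·9/139 + 9·16/139 + 4·25/139 + 1·36/139 + 0·49/139
 = 100/139 + 144/139 + 144/139 + 100/139 + 36/139 + 0
 = 524/139

3.770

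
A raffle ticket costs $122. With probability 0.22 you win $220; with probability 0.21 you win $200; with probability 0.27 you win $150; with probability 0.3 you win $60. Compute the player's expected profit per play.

26.9

E[payout] = 220·0.22 + 200·0.21 + 150·0.27 + 60·0.3
 = 48.4 + 42 + 40.5 + 18
 = 148.9
Net = 148.9 - 122 = 26.9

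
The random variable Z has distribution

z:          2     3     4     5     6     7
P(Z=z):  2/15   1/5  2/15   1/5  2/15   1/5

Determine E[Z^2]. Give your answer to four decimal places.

E[Z^2] = Σ z^2·P(Z=z)
 = 4·2/15 + 9·1/5 + 16·2/15 + 25·1/5 + 36·2/15 + 49·1/5
 = 8/15 + 9/5 + 32/15 + 5 + 24/5 + 49/5
 = 361/15

24.0667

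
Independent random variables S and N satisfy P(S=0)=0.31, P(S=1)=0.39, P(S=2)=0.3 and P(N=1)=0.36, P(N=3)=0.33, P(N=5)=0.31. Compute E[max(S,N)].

E[max(S,N)] = Σ_s Σ_n max(s,n) · P(S=s)P(N=n)
 = 1·0.1116 + 3·0.1023 + 5·0.0961 + 1·0.1404 + 3·0.1287 + 5·0.1209 + 2·0.108 + 3·0.099 + 5·0.093
 = 0.1116 + 0.3069 + 0.4805 + 0.1404 + 0.3861 + 0.6045 + 0.216 + 0.297 + 0.465
 = 3.008

3.008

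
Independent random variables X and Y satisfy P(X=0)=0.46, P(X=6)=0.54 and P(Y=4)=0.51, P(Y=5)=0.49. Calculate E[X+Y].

7.73

E[X+Y] = Σ_x Σ_y (x+y) · P(X=x)P(Y=y)
 = 4·0.2346 + 5·0.2254 + 10·0.2754 + 11·0.2646
 = 0.9384 + 1.127 + 2.754 + 2.9106
 = 7.73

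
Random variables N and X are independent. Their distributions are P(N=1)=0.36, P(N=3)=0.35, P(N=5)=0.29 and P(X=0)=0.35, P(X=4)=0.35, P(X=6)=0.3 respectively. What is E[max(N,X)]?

E[max(N,X)] = Σ_n Σ_x max(n,x) · P(N=n)P(X=x)
 = 1·0.126 + 4·0.126 + 6·0.108 + 3·0.1225 + 4·0.1225 + 6·0.105 + 5·0.1015 + 5·0.1015 + 6·0.087
 = 0.126 + 0.504 + 0.648 + 0.3675 + 0.49 + 0.63 + 0.5075 + 0.5075 + 0.522
 = 4.3025

4.3025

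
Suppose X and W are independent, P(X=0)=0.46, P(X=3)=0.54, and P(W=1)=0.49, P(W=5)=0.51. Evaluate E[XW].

E[XW] = Σ_x Σ_w xw · P(X=x)P(W=w)
 = 0·0.2254 + 0·0.2346 + 3·0.2646 + 15·0.2754
 = 0 + 0 + 0.7938 + 4.131
 = 4.9248

4.9248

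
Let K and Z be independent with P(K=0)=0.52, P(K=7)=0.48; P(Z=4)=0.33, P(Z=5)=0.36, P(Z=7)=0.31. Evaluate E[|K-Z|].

3.5716

E[|K-Z|] = Σ_k Σ_z |k-z| · P(K=k)P(Z=z)
 = 4·0.1716 + 5·0.1872 + 7·0.1612 + 3·0.1584 + 2·0.1728 + 0·0.1488
 = 0.6864 + 0.936 + 1.1284 + 0.4752 + 0.3456 + 0
 = 3.5716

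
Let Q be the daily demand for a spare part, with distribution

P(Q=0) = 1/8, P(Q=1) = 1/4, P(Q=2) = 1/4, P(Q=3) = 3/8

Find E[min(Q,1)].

E[min(Q,1)] = Σ min(q,1)·P(Q=q)
 = 0·1/8 + 1·1/4 + 1·1/4 + 1·3/8
 = 0 + 1/4 + 1/4 + 3/8
 = 7/8

0.875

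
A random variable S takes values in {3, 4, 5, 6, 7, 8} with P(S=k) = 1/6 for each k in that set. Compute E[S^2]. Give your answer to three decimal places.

33.167

E[S^2] = Σ s^2·P(S=s)
 = 9·1/6 + 16·1/6 + 25·1/6 + 36·1/6 + 49·1/6 + 64·1/6
 = 3/2 + 8/3 + 25/6 + 6 + 49/6 + 32/3
 = 199/6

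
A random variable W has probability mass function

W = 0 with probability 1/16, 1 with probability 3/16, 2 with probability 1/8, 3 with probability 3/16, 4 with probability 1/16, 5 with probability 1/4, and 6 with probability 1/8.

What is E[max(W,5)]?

E[max(W,5)] = Σ max(w,5)·P(W=w)
 = 5·1/16 + 5·3/16 + 5·1/8 + 5·3/16 + 5·1/16 + 5·1/4 + 6·1/8
 = 5/16 + 15/16 + 5/8 + 15/16 + 5/16 + 5/4 + 3/4
 = 41/8

5.125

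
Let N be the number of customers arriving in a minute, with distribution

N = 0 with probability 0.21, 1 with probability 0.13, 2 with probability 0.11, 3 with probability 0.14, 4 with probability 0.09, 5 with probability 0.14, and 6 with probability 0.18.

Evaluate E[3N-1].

E[3N-1] = Σ (3n-1)·P(N=n)
 = (-1)·0.21 + 2·0.13 + 5·0.11 + 8·0.14 + 11·0.09 + 14·0.14 + 17·0.18
 = (-0.21) + 0.26 + 0.55 + 1.12 + 0.99 + 1.96 + 3.06
 = 7.73

7.73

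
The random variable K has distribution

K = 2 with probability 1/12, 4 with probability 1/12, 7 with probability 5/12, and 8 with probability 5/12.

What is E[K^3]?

E[K^3] = Σ k^3·P(K=k)
 = 8·1/12 + 64·1/12 + 343·5/12 + 512·5/12
 = 2/3 + 16/3 + 1715/12 + 640/3
 = 1449/4

362.25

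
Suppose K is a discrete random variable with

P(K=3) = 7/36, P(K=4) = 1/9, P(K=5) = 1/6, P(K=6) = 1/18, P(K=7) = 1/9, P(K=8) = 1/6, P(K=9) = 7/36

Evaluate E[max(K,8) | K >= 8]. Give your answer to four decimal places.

8.5385

P(K >= 8) = 1/6 + 7/36 = 13/36.
E[max(K,8) | K >= 8] = [8·1/6 + 9·7/36] / (13/36)
 = 37/12 / (13/36)
 = 111/13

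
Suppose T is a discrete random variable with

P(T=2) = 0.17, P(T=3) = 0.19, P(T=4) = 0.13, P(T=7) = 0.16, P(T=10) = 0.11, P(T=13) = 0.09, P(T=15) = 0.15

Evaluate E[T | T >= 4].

9.625

P(T >= 4) = 0.13 + 0.16 + 0.11 + 0.09 + 0.15 = 0.64.
E[T | T >= 4] = [4·0.13 + 7·0.16 + 10·0.11 + 13·0.09 + 15·0.15] / 0.64
 = 6.16 / 0.64
 = 77/8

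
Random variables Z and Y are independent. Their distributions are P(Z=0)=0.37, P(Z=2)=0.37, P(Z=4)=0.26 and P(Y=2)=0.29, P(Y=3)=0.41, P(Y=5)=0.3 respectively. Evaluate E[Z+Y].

5.09

E[Z+Y] = Σ_z Σ_y (z+y) · P(Z=z)P(Y=y)
 = 2·0.1073 + 3·0.1517 + 5·0.111 + 4·0.1073 + 5·0.1517 + 7·0.111 + 6·0.0754 + 7·0.1066 + 9·0.078
 = 0.2146 + 0.4551 + 0.555 + 0.4292 + 0.7585 + 0.777 + 0.4524 + 0.7462 + 0.702
 = 5.09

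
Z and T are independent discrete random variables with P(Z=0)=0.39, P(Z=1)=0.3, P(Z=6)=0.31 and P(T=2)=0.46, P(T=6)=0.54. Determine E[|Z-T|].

E[|Z-T|] = Σ_z Σ_t |z-t| · P(Z=z)P(T=t)
 = 2·0.1794 + 6·0.2106 + 1·0.138 + 5·0.162 + 4·0.1426 + 0·0.1674
 = 0.3588 + 1.2636 + 0.138 + 0.81 + 0.5704 + 0
 = 3.1408

3.1408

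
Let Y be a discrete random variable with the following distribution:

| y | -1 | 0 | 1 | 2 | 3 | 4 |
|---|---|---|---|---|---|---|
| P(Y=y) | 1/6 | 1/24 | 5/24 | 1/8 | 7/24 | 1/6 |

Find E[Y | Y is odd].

P(Y is odd) = 1/6 + 5/24 + 7/24 = 2/3.
E[Y | Y is odd] = [(-1)·1/6 + 1·5/24 + 3·7/24] / (2/3)
 = 11/12 / (2/3)
 = 11/8

1.375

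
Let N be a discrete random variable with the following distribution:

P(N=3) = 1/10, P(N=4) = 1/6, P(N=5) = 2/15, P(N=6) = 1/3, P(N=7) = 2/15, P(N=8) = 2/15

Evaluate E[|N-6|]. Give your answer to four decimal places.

E[|N-6|] = Σ |n-6|·P(N=n)
 = 3·1/10 + 2·1/6 + 1·2/15 + 0·1/3 + 1·2/15 + 2·2/15
 = 3/10 + 1/3 + 2/15 + 0 + 2/15 + 4/15
 = 7/6

1.1667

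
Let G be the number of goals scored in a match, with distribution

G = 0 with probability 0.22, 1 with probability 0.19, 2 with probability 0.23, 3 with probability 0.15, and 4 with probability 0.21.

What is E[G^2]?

5.82

E[G^2] = Σ g^2·P(G=g)
 = 0·0.22 + 1·0.19 + 4·0.23 + 9·0.15 + 16·0.21
 = 0 + 0.19 + 0.92 + 1.35 + 3.36
 = 5.82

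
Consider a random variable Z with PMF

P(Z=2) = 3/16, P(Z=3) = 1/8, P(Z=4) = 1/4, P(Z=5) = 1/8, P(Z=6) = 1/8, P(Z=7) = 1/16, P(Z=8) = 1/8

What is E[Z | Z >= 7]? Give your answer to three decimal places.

P(Z >= 7) = 1/16 + 1/8 = 3/16.
E[Z | Z >= 7] = [7·1/16 + 8·1/8] / (3/16)
 = 23/16 / (3/16)
 = 23/3

7.667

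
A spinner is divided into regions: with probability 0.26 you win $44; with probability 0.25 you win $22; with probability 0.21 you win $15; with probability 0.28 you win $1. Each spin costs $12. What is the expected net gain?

E[payout] = 44·0.26 + 22·0.25 + 15·0.21 + 1·0.28
 = 11.44 + 5.5 + 3.15 + 0.28
 = 20.37
Net = 20.37 - 12 = 8.37

8.37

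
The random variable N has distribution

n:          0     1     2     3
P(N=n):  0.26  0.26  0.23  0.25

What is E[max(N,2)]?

E[max(N,2)] = Σ max(n,2)·P(N=n)
 = 2·0.26 + 2·0.26 + 2·0.23 + 3·0.25
 = 0.52 + 0.52 + 0.46 + 0.75
 = 2.25

2.25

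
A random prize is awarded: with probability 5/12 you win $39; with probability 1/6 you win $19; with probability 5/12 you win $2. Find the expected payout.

E[payout] = 39·5/12 + 19·1/6 + 2·5/12
 = 65/4 + 19/6 + 5/6
 = 81/4

20.25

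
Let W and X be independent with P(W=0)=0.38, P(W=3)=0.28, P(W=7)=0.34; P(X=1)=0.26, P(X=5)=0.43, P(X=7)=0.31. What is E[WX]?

E[WX] = Σ_w Σ_x wx · P(W=w)P(X=x)
 = 0·0.0988 + 0·0.1634 + 0·0.1178 + 3·0.0728 + 15·0.1204 + 21·0.0868 + 7·0.0884 + 35·0.1462 + 49·0.1054
 = 0 + 0 + 0 + 0.2184 + 1.806 + 1.8228 + 0.6188 + 5.117 + 5.1646
 = 14.7476

14.7476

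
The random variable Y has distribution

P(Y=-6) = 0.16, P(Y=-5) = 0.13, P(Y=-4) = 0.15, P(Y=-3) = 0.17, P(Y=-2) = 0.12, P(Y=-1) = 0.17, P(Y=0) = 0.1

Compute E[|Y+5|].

E[|Y+5|] = Σ |y+5|·P(Y=y)
 = 1·0.16 + 0·0.13 + 1·0.15 + 2·0.17 + 3·0.12 + 4·0.17 + 5·0.1
 = 0.16 + 0 + 0.15 + 0.34 + 0.36 + 0.68 + 0.5
 = 2.19

2.19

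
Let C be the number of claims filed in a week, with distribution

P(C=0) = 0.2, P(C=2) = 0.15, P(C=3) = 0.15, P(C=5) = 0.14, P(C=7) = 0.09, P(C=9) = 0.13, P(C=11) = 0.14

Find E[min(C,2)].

1.6

E[min(C,2)] = Σ min(c,2)·P(C=c)
 = 0·0.2 + 2·0.15 + 2·0.15 + 2·0.14 + 2·0.09 + 2·0.13 + 2·0.14
 = 0 + 0.3 + 0.3 + 0.28 + 0.18 + 0.26 + 0.28
 = 1.6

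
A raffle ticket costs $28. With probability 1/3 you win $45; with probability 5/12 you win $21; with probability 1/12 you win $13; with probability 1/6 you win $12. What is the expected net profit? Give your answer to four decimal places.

-1.1667

E[payout] = 45·1/3 + 21·5/12 + 13·1/12 + 12·1/6
 = 15 + 35/4 + 13/12 + 2
 = 161/6
Net = 161/6 - 28 = -7/6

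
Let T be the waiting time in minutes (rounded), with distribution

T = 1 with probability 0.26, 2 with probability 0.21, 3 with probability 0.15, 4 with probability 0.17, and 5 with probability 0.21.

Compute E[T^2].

E[T^2] = Σ t^2·P(T=t)
 = 1·0.26 + 4·0.21 + 9·0.15 + 16·0.17 + 25·0.21
 = 0.26 + 0.84 + 1.35 + 2.72 + 5.25
 = 10.42

10.42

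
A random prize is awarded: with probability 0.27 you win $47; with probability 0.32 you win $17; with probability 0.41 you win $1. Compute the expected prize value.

E[payout] = 47·0.27 + 17·0.32 + 1·0.41
 = 12.69 + 5.44 + 0.41
 = 18.54

18.54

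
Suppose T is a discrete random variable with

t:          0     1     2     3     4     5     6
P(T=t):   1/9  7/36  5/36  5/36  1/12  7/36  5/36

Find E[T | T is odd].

3

P(T is odd) = 7/36 + 5/36 + 7/36 = 19/36.
E[T | T is odd] = [1·7/36 + 3·5/36 + 5·7/36] / (19/36)
 = 19/12 / (19/36)
 = 3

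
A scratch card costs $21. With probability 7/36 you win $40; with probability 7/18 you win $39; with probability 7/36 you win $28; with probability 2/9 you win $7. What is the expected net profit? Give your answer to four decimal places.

8.9444

E[payout] = 40·7/36 + 39·7/18 + 28·7/36 + 7·2/9
 = 70/9 + 91/6 + 49/9 + 14/9
 = 539/18
Net = 539/18 - 21 = 161/18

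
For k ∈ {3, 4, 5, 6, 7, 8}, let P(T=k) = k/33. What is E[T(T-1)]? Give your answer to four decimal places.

32.9697

E[T(T-1)] = Σ t(t-1)·P(T=t)
 = 6·1/11 + 12·4/33 + 20·5/33 + 30·2/11 + 42·7/33 + 56·8/33
 = 6/11 + 16/11 + 100/33 + 60/11 + 98/11 + 448/33
 = 1088/33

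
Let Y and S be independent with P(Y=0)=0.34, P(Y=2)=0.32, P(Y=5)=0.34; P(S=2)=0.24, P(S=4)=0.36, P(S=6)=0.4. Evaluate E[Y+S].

E[Y+S] = Σ_y Σ_s (y+s) · P(Y=y)P(S=s)
 = 2·0.0816 + 4·0.1224 + 6·0.136 + 4·0.0768 + 6·0.1152 + 8·0.128 + 7·0.0816 + 9·0.1224 + 11·0.136
 = 0.1632 + 0.4896 + 0.816 + 0.3072 + 0.6912 + 1.024 + 0.5712 + 1.1016 + 1.496
 = 6.66

6.66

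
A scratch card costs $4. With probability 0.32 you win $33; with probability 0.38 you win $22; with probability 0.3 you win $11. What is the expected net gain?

18.22

E[payout] = 33·0.32 + 22·0.38 + 11·0.3
 = 10.56 + 8.36 + 3.3
 = 22.22
Net = 22.22 - 4 = 18.22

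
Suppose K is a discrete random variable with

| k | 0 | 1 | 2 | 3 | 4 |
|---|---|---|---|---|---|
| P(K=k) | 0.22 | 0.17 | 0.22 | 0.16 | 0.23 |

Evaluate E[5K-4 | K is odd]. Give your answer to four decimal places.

P(K is odd) = 0.17 + 0.16 = 0.33.
E[5K-4 | K is odd] = [1·0.17 + 11·0.16] / 0.33
 = 1.93 / 0.33
 = 193/33

5.8485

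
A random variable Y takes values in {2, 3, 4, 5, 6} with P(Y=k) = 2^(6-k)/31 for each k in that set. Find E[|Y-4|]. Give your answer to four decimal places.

E[|Y-4|] = Σ |y-4|·P(Y=y)
 = 2·16/31 + 1·8/31 + 0·4/31 + 1·2/31 + 2·1/31
 = 32/31 + 8/31 + 0 + 2/31 + 2/31
 = 44/31

1.4194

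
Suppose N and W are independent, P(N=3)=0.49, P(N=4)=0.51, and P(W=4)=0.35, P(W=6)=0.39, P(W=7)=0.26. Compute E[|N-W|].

E[|N-W|] = Σ_n Σ_w |n-w| · P(N=n)P(W=w)
 = 1·0.1715 + 3·0.1911 + 4·0.1274 + 0·0.1785 + 2·0.1989 + 3·0.1326
 = 0.1715 + 0.5733 + 0.5096 + 0 + 0.3978 + 0.3978
 = 2.05

2.05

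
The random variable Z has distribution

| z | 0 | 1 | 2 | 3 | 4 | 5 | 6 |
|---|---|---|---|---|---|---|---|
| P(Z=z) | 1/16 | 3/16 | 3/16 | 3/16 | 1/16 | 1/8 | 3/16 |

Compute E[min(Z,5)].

2.9375

E[min(Z,5)] = Σ min(z,5)·P(Z=z)
 = 0·1/16 + 1·3/16 + 2·3/16 + 3·3/16 + 4·1/16 + 5·1/8 + 5·3/16
 = 0 + 3/16 + 3/8 + 9/16 + 1/4 + 5/8 + 15/16
 = 47/16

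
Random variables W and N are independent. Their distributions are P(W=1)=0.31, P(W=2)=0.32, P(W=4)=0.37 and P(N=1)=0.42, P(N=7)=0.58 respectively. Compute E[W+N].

E[W+N] = Σ_w Σ_n (w+n) · P(W=w)P(N=n)
 = 2·0.1302 + 8·0.1798 + 3·0.1344 + 9·0.1856 + 5·0.1554 + 11·0.2146
 = 0.2604 + 1.4384 + 0.4032 + 1.6704 + 0.777 + 2.3606
 = 6.91

6.91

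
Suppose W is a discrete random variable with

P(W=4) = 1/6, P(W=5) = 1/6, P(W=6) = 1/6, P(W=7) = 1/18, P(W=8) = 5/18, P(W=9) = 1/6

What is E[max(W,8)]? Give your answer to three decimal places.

E[max(W,8)] = Σ max(w,8)·P(W=w)
 = 8·1/6 + 8·1/6 + 8·1/6 + 8·1/18 + 8·5/18 + 9·1/6
 = 4/3 + 4/3 + 4/3 + 4/9 + 20/9 + 3/2
 = 49/6

8.167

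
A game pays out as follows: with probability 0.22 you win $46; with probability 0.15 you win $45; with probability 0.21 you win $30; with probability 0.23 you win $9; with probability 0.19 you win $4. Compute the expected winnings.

26

E[payout] = 46·0.22 + 45·0.15 + 30·0.21 + 9·0.23 + 4·0.19
 = 10.12 + 6.75 + 6.3 + 2.07 + 0.76
 = 26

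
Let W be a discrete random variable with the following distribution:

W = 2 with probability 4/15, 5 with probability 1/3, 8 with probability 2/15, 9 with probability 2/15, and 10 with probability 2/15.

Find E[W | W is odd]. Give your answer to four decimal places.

6.1429

P(W is odd) = 1/3 + 2/15 = 7/15.
E[W | W is odd] = [5·1/3 + 9·2/15] / (7/15)
 = 43/15 / (7/15)
 = 43/7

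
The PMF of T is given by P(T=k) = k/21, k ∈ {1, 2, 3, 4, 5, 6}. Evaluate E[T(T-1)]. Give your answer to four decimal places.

16.6667

E[T(T-1)] = Σ t(t-1)·P(T=t)
 = 0·1/21 + 2·2/21 + 6·1/7 + 12·4/21 + 20·5/21 + 30·2/7
 = 0 + 4/21 + 6/7 + 16/7 + 100/21 + 60/7
 = 50/3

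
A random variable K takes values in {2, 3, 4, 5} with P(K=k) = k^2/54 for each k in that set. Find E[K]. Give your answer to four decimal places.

4.1481

E[K] = Σ k·P(K=k)
 = 2·2/27 + 3·1/6 + 4·8/27 + 5·25/54
 = 4/27 + 1/2 + 32/27 + 125/54
 = 112/27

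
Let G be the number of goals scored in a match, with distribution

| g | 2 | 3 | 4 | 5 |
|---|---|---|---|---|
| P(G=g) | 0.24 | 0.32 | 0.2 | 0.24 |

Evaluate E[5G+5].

22.2

E[5G+5] = Σ (5g+5)·P(G=g)
 = 15·0.24 + 20·0.32 + 25·0.2 + 30·0.24
 = 3.6 + 6.4 + 5 + 7.2
 = 22.2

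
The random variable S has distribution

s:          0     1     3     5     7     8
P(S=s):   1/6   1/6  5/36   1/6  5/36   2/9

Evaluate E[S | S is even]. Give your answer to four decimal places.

P(S is even) = 1/6 + 2/9 = 7/18.
E[S | S is even] = [0·1/6 + 8·2/9] / (7/18)
 = 16/9 / (7/18)
 = 32/7

4.5714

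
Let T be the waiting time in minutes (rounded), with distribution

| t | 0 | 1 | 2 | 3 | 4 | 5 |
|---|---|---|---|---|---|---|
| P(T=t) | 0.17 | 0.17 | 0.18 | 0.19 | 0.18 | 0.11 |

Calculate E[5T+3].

14.85

E[5T+3] = Σ (5t+3)·P(T=t)
 = 3·0.17 + 8·0.17 + 13·0.18 + 18·0.19 + 23·0.18 + 28·0.11
 = 0.51 + 1.36 + 2.34 + 3.42 + 4.14 + 3.08
 = 14.85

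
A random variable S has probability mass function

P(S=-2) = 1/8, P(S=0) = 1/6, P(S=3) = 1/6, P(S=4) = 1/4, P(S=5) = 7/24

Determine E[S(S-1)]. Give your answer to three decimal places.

E[S(S-1)] = Σ s(s-1)·P(S=s)
 = 6·1/8 + 0·1/6 + 6·1/6 + 12·1/4 + 20·7/24
 = 3/4 + 0 + 1 + 3 + 35/6
 = 127/12

10.583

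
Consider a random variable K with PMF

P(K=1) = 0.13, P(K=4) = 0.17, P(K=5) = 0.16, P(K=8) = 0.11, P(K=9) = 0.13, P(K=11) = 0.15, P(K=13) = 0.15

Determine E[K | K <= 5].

3.5

P(K <= 5) = 0.13 + 0.17 + 0.16 = 0.46.
E[K | K <= 5] = [1·0.13 + 4·0.17 + 5·0.16] / 0.46
 = 1.61 / 0.46
 = 7/2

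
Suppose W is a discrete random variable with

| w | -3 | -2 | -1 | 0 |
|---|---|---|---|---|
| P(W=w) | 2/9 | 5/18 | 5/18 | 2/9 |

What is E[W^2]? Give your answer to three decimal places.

3.389

E[W^2] = Σ w^2·P(W=w)
 = 9·2/9 + 4·5/18 + 1·5/18 + 0·2/9
 = 2 + 10/9 + 5/18 + 0
 = 61/18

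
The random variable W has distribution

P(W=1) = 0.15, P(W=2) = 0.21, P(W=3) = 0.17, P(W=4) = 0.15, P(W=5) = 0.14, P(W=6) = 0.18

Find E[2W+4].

E[2W+4] = Σ (2w+4)·P(W=w)
 = 6·0.15 + 8·0.21 + 10·0.17 + 12·0.15 + 14·0.14 + 16·0.18
 = 0.9 + 1.68 + 1.7 + 1.8 + 1.96 + 2.88
 = 10.92

10.92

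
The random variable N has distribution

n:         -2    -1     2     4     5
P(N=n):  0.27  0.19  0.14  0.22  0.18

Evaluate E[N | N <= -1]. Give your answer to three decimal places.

-1.587

P(N <= -1) = 0.27 + 0.19 = 0.46.
E[N | N <= -1] = [(-2)·0.27 + (-1)·0.19] / 0.46
 = -0.73 / 0.46
 = -73/46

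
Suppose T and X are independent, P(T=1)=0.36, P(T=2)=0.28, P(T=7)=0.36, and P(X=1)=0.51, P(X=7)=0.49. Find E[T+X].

E[T+X] = Σ_t Σ_x (t+x) · P(T=t)P(X=x)
 = 2·0.1836 + 8·0.1764 + 3·0.1428 + 9·0.1372 + 8·0.1836 + 14·0.1764
 = 0.3672 + 1.4112 + 0.4284 + 1.2348 + 1.4688 + 2.4696
 = 7.38

7.38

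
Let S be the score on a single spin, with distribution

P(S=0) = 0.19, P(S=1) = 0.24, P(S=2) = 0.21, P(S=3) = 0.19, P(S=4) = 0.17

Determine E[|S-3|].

1.43

E[|S-3|] = Σ |s-3|·P(S=s)
 = 3·0.19 + 2·0.24 + 1·0.21 + 0·0.19 + 1·0.17
 = 0.57 + 0.48 + 0.21 + 0 + 0.17
 = 1.43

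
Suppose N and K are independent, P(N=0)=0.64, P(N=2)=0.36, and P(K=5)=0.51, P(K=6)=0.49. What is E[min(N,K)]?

0.72

E[min(N,K)] = Σ_n Σ_k min(n,k) · P(N=n)P(K=k)
 = 0·0.3264 + 0·0.3136 + 2·0.1836 + 2·0.1764
 = 0 + 0 + 0.3672 + 0.3528
 = 0.72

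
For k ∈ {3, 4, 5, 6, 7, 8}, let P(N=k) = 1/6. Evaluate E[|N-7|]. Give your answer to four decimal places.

E[|N-7|] = Σ |n-7|·P(N=n)
 = 4·1/6 + 3·1/6 + 2·1/6 + 1·1/6 + 0·1/6 + 1·1/6
 = 2/3 + 1/2 + 1/3 + 1/6 + 0 + 1/6
 = 11/6

1.8333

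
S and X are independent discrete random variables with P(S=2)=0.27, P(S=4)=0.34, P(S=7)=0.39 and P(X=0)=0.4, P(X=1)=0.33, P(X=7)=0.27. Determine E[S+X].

6.85

E[S+X] = Σ_s Σ_x (s+x) · P(S=s)P(X=x)
 = 2·0.108 + 3·0.0891 + 9·0.0729 + 4·0.136 + 5·0.1122 + 11·0.0918 + 7·0.156 + 8·0.1287 + 14·0.1053
 = 0.216 + 0.2673 + 0.6561 + 0.544 + 0.561 + 1.0098 + 1.092 + 1.0296 + 1.4742
 = 6.85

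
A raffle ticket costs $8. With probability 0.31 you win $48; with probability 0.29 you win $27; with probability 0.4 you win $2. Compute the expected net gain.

15.51

E[payout] = 48·0.31 + 27·0.29 + 2·0.4
 = 14.88 + 7.83 + 0.8
 = 23.51
Net = 23.51 - 8 = 15.51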